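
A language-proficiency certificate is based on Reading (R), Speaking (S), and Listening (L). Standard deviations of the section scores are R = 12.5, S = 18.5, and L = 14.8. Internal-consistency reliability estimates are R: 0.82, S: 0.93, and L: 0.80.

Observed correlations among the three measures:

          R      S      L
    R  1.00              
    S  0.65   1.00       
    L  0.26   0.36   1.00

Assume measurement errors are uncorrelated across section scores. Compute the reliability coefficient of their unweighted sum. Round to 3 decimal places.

0.927

Var(R+S+L) = 12.5² + 18.5² + 14.8² + 2·[12.5·18.5·0.65 + 12.5·14.8·0.26 + 18.5·14.8·0.36] = 717.54 + 593.961 = 1311.5.
With uncorrelated errors the cross-covariances are all true-score covariance, so they carry over unchanged; only the diagonal terms shrink to ρᵢσᵢ².
True-score variance = [12.5²·0.82 + 18.5²·0.93 + 14.8²·0.80] + 593.961 = 621.649 + 593.961 = 1215.61.
Reliability = 1215.61 / 1311.5 = 0.927.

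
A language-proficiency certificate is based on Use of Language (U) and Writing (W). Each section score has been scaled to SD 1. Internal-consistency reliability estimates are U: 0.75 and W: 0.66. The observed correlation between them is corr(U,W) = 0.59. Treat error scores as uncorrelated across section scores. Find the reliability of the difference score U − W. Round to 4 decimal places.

0.2805

Var(U−W) = 1 + 1 − 2·0.59 = 2 − 1.18 = 0.82.
With uncorrelated errors the cross-covariances are all true-score covariance, so they carry over unchanged; only the diagonal terms shrink to ρᵢσᵢ².
True-score variance = [0.75 + 0.66] − 1.18 = 1.41 − 1.18 = 0.23.
Reliability = 0.23 / 0.82 = 0.2805.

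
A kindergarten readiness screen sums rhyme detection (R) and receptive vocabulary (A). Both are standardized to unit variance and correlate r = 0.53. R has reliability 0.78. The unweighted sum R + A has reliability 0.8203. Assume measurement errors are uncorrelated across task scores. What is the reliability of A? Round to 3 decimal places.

0.670

Var(R+A) = 2 + 2·0.53 = 3.060.
True-score variance = ρ_R + ρ_A + 2·0.53, so 0.8203 = (0.78 + ρ_A + 1.06) / 3.060.
ρ_A = 0.8203·3.060 − 0.78 − 1.06 = 0.670.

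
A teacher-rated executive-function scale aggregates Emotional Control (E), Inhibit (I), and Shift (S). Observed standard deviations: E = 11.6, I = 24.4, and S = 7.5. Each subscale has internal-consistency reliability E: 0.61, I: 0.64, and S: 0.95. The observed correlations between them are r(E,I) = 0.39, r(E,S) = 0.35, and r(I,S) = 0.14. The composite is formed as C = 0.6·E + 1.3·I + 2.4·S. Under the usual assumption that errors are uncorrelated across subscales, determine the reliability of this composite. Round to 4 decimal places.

0.7791

Var(C) = 0.6²·11.6² + 1.3²·24.4² + 2.4²·7.5² + 2·[0.78·11.6·24.4·0.39 + 1.44·11.6·7.5·0.35 + 3.12·24.4·7.5·0.14] = 1378.6 + 419.766 = 1798.37.
With uncorrelated errors the cross-covariances are all true-score covariance, so they carry over unchanged; only the diagonal terms shrink to ρᵢσᵢ².
True-score variance = [0.6²·11.6²·0.61 + 1.3²·24.4²·0.64 + 2.4²·7.5²·0.95] + 419.766 = 981.291 + 419.766 = 1401.06.
Reliability = 1401.06 / 1798.37 = 0.7791.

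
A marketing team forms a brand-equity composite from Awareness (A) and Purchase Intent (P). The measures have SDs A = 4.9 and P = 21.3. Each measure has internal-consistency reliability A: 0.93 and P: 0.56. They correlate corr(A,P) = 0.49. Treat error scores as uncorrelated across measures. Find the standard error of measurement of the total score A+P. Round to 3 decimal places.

14.188

Var(total) = 477.7 + 102.283 = 579.983.
True-score variance = 276.396 + 102.283 = 378.678, so reliability = 0.6529.
Error variance = 579.983 − 378.678 = 201.304; SEM = √201.304 = 14.188.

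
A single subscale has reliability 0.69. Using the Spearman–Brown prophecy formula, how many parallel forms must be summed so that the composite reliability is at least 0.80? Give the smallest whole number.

k ≥ ρ*(1−ρ₁)/(ρ₁(1−ρ*)) = 0.80·0.31 / (0.69·0.20) = 1.797.
Smallest integer k = 2.

2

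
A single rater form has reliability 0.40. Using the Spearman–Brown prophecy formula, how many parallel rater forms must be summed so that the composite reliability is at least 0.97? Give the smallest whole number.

k ≥ ρ*(1−ρ₁)/(ρ₁(1−ρ*)) = 0.97·0.60 / (0.40·0.03) = 48.500.
Smallest integer k = 49.

49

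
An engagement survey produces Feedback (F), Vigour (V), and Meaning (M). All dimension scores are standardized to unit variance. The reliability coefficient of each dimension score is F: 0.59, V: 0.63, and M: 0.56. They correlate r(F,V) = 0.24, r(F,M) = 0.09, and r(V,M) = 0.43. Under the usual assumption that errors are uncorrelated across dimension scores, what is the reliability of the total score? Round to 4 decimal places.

Var(F+V+M) = 3 + 2·[0.24 + 0.09 + 0.43] = 3 + 1.52 = 4.52.
Under uncorrelated errors the observed covariances equal the true-score covariances, so only the own-variance terms attenuate.
True-score variance = [0.59 + 0.63 + 0.56] + 1.52 = 1.78 + 1.52 = 3.3.
Reliability = 3.3 / 4.52 = 0.7301.

0.7301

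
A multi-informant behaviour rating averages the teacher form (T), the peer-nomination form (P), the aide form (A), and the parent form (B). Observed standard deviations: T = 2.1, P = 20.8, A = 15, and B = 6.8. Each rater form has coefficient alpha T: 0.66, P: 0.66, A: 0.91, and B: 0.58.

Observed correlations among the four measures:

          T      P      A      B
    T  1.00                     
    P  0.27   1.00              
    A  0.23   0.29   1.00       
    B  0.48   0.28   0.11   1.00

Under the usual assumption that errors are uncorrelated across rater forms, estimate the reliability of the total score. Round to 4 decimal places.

0.8194

Var(T+P+A+B) = 2.1² + 20.8² + 15² + 6.8² + 2·[2.1·20.8·0.27 + 2.1·15·0.23 + 2.1·6.8·0.48 + 20.8·15·0.29 + 20.8·6.8·0.28 + 15·6.8·0.11] = 708.29 + 334.392 = 1042.68.
Under uncorrelated errors the observed covariances equal the true-score covariances, so only the own-variance terms attenuate.
True-score variance = [2.1²·0.66 + 20.8²·0.66 + 15²·0.91 + 6.8²·0.58] + 334.392 = 520.022 + 334.392 = 854.415.
Reliability = 854.415 / 1042.68 = 0.8194.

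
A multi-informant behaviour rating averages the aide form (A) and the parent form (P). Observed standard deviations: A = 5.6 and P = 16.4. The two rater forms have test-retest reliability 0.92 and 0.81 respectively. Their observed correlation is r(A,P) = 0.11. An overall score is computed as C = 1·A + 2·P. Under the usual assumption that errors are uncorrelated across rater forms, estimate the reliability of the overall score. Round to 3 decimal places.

Var(C) = 5.6² + 2²·16.4² + 2·[2·5.6·16.4·0.11] = 1107.2 + 40.4096 = 1147.61.
With uncorrelated errors the cross-covariances are all true-score covariance, so they carry over unchanged; only the diagonal terms shrink to ρᵢσᵢ².
True-score variance = [5.6²·0.92 + 2²·16.4²·0.81] + 40.4096 = 900.282 + 40.4096 = 940.691.
Reliability = 940.691 / 1147.61 = 0.820.

0.820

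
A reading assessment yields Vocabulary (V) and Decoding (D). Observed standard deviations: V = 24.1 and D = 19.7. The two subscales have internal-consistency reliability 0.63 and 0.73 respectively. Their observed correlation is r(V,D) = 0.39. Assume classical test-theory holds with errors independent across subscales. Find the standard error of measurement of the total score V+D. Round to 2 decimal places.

17.88

Var(total) = 968.9 + 370.321 = 1339.22.
True-score variance = 649.216 + 370.321 = 1019.54, so reliability = 0.7613.
Error variance = 1339.22 − 1019.54 = 319.684; SEM = √319.684 = 17.88.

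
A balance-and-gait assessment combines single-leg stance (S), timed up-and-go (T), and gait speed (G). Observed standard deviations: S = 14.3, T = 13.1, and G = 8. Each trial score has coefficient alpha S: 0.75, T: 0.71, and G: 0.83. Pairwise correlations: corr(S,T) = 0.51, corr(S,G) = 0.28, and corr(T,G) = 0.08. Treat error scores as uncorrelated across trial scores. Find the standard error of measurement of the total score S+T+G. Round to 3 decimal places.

10.572

Var(total) = 440.1 + 271.909 = 712.009.
True-score variance = 328.331 + 271.909 = 600.239, so reliability = 0.8430.
Error variance = 712.009 − 600.239 = 111.769; SEM = √111.769 = 10.572.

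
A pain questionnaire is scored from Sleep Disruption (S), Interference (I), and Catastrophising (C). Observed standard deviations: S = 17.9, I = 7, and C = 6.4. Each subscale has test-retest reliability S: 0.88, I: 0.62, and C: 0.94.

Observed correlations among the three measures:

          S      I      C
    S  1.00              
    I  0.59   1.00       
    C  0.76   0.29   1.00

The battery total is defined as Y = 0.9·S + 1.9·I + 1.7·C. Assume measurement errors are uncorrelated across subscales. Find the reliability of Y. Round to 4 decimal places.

Var(Y) = 0.9²·17.9² + 1.9²·7² + 1.7²·6.4² + 2·[1.71·17.9·7·0.59 + 1.53·17.9·6.4·0.76 + 3.23·7·6.4·0.29] = 554.797 + 603.179 = 1157.98.
Because errors are independent across components, Cov(Tᵢ,Tⱼ) = Cov(Xᵢ,Xⱼ); the off-diagonal part of the true-score variance is the same as above.
True-score variance = [0.9²·17.9²·0.88 + 1.9²·7²·0.62 + 1.7²·6.4²·0.94] + 603.179 = 449.332 + 603.179 = 1052.51.
Reliability = 1052.51 / 1157.98 = 0.9089.

0.9089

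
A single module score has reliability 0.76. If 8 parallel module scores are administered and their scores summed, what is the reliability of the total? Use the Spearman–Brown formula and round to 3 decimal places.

0.962

ρ_k = kρ / (1 + (k−1)ρ) = 8·0.76 / (1 + 7·0.76) = 6.080 / 6.320 = 0.962.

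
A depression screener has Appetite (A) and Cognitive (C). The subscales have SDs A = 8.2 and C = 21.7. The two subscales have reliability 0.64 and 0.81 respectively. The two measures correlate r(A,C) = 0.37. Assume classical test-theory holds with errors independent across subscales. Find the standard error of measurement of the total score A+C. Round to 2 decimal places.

Var(total) = 538.13 + 131.676 = 669.806.
True-score variance = 424.454 + 131.676 = 556.13, so reliability = 0.8303.
Error variance = 669.806 − 556.13 = 113.675; SEM = √113.675 = 10.66.

10.66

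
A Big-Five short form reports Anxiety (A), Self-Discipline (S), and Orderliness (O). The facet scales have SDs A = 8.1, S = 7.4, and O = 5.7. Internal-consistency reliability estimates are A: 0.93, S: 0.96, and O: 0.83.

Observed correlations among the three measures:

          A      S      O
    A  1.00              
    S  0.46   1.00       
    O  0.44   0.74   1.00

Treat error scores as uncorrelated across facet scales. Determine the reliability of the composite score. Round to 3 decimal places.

Var(A+S+O) = 8.1² + 7.4² + 5.7² + 2·[8.1·7.4·0.46 + 8.1·5.7·0.44 + 7.4·5.7·0.74] = 152.86 + 158.201 = 311.061.
Because errors are independent across components, Cov(Tᵢ,Tⱼ) = Cov(Xᵢ,Xⱼ); the off-diagonal part of the true-score variance is the same as above.
True-score variance = [8.1²·0.93 + 7.4²·0.96 + 5.7²·0.83] + 158.201 = 140.554 + 158.201 = 298.754.
Reliability = 298.754 / 311.061 = 0.960.

0.960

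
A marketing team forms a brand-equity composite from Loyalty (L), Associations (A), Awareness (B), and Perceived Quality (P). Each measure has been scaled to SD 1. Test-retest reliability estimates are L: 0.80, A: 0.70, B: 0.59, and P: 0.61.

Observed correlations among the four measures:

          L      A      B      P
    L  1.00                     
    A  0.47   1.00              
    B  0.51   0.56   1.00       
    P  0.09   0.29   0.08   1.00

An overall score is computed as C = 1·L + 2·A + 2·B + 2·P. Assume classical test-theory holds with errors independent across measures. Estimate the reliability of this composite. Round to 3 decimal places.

0.814

Var(C) = 1 + 2² + 2² + 2² + 2·[2·0.47 + 2·0.51 + 2·0.09 + 4·0.56 + 4·0.29 + 4·0.08] = 13 + 11.72 = 24.72.
With uncorrelated errors the cross-covariances are all true-score covariance, so they carry over unchanged; only the diagonal terms shrink to ρᵢσᵢ².
True-score variance = [0.80 + 2²·0.70 + 2²·0.59 + 2²·0.61] + 11.72 = 8.4 + 11.72 = 20.12.
Reliability = 20.12 / 24.72 = 0.814.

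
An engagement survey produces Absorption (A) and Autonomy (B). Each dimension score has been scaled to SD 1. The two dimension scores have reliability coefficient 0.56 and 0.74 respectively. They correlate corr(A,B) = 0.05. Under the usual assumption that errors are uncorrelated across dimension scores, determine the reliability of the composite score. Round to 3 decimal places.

0.667

Var(A+B) = 2 + 2·[0.05] = 2 + 0.1 = 2.1.
Under uncorrelated errors the observed covariances equal the true-score covariances, so only the own-variance terms attenuate.
True-score variance = [0.56 + 0.74] + 0.1 = 1.3 + 0.1 = 1.4.
Reliability = 1.4 / 2.1 = 0.667.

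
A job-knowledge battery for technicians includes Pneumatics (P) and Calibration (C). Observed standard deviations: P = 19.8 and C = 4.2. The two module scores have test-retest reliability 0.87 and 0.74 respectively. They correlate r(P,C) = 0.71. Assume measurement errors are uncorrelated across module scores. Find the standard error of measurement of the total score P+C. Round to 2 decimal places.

7.45

Var(total) = 409.68 + 118.087 = 527.767.
True-score variance = 354.128 + 118.087 = 472.216, so reliability = 0.8947.
Error variance = 527.767 − 472.216 = 55.5516; SEM = √55.5516 = 7.45.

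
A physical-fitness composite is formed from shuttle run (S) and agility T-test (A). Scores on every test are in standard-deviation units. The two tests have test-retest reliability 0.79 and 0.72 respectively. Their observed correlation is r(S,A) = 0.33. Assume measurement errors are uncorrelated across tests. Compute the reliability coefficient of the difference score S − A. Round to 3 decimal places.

Var(S−A) = 1 + 1 − 2·0.33 = 2 − 0.66 = 1.34.
Under uncorrelated errors the observed covariances equal the true-score covariances, so only the own-variance terms attenuate.
True-score variance = [0.79 + 0.72] − 0.66 = 1.51 − 0.66 = 0.85.
Reliability = 0.85 / 1.34 = 0.634.

0.634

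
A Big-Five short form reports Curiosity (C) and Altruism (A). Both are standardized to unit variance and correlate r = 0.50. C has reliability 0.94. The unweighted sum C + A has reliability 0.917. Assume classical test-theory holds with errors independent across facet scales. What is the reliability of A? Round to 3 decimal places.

Var(C+A) = 2 + 2·0.50 = 3.000.
True-score variance = ρ_C + ρ_A + 2·0.50, so 0.917 = (0.94 + ρ_A + 1.00) / 3.000.
ρ_A = 0.917·3.000 − 0.94 − 1.00 = 0.811.

0.811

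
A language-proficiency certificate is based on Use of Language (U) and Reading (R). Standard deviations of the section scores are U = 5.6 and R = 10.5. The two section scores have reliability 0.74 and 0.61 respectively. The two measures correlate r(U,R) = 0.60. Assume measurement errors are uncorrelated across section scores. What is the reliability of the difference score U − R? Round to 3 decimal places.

0.280

Var(U−R) = 5.6² + 10.5² − 2·5.6·10.5·0.60 = 141.61 − 70.56 = 71.05.
Under uncorrelated errors the observed covariances equal the true-score covariances, so only the own-variance terms attenuate.
True-score variance = [5.6²·0.74 + 10.5²·0.61] − 70.56 = 90.4589 − 70.56 = 19.8989.
Reliability = 19.8989 / 71.05 = 0.280.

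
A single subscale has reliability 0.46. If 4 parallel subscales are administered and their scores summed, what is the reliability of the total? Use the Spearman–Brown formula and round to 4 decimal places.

ρ_k = kρ / (1 + (k−1)ρ) = 4·0.46 / (1 + 3·0.46) = 1.840 / 2.380 = 0.7731.

0.7731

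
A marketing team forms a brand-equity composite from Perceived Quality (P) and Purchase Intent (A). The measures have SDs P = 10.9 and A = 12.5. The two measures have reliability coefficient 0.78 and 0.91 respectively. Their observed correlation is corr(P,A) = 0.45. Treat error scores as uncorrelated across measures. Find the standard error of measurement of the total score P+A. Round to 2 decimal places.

6.34

Var(total) = 275.06 + 122.625 = 397.685.
True-score variance = 234.859 + 122.625 = 357.484, so reliability = 0.8989.
Error variance = 397.685 − 357.484 = 40.2007; SEM = √40.2007 = 6.34.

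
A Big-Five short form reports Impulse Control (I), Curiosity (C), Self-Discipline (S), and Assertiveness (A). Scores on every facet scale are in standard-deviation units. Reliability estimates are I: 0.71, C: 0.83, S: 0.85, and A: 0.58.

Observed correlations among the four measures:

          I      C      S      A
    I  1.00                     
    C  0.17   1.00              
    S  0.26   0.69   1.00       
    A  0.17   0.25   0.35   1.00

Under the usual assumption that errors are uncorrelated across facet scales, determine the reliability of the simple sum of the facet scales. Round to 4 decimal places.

0.8676

Var(I+C+S+A) = 4 + 2·[0.17 + 0.26 + 0.17 + 0.69 + 0.25 + 0.35] = 4 + 3.78 = 7.78.
Because errors are independent across components, Cov(Tᵢ,Tⱼ) = Cov(Xᵢ,Xⱼ); the off-diagonal part of the true-score variance is the same as above.
True-score variance = [0.71 + 0.83 + 0.85 + 0.58] + 3.78 = 2.97 + 3.78 = 6.75.
Reliability = 6.75 / 7.78 = 0.8676.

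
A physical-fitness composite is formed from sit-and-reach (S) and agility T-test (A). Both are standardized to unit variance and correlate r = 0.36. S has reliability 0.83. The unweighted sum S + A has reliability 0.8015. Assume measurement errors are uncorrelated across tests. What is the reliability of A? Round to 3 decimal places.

Var(S+A) = 2 + 2·0.36 = 2.720.
True-score variance = ρ_S + ρ_A + 2·0.36, so 0.8015 = (0.83 + ρ_A + 0.72) / 2.720.
ρ_A = 0.8015·2.720 − 0.83 − 0.72 = 0.630.

0.630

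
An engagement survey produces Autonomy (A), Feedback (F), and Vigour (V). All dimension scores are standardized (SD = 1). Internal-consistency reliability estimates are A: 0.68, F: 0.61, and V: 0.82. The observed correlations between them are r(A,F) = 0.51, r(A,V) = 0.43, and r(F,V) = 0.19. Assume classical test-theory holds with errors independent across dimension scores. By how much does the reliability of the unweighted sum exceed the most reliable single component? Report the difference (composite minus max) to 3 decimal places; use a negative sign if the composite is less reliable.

Var(sum) = 3 + 2.26 = 5.26; true-score variance = 2.11 + 2.26 = 4.37; composite reliability = 0.8308.
Max component reliability = 0.8200.
Difference = 0.8308 − 0.8200 = 0.011.

0.011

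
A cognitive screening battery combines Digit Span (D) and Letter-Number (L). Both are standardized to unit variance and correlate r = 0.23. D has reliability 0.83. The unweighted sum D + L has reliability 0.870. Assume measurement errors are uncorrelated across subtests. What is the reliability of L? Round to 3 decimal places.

Var(D+L) = 2 + 2·0.23 = 2.460.
True-score variance = ρ_D + ρ_L + 2·0.23, so 0.870 = (0.83 + ρ_L + 0.46) / 2.460.
ρ_L = 0.870·2.460 − 0.83 − 0.46 = 0.850.

0.850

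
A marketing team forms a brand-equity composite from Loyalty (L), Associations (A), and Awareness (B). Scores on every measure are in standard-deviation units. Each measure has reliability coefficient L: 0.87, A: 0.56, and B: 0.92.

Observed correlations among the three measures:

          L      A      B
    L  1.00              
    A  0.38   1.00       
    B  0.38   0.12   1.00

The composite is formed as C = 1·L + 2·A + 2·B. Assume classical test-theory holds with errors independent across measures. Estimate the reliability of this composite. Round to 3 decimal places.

0.830

Var(C) = 1 + 2² + 2² + 2·[2·0.38 + 2·0.38 + 4·0.12] = 9 + 4 = 13.
Under uncorrelated errors the observed covariances equal the true-score covariances, so only the own-variance terms attenuate.
True-score variance = [0.87 + 2²·0.56 + 2²·0.92] + 4 = 6.79 + 4 = 10.79.
Reliability = 10.79 / 13 = 0.830.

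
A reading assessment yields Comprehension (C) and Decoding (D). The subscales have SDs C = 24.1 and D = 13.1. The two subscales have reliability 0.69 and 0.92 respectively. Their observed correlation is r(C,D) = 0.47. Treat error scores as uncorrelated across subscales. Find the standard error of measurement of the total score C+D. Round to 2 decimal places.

13.92

Var(total) = 752.42 + 296.767 = 1049.19.
True-score variance = 558.64 + 296.767 = 855.408, so reliability = 0.8153.
Error variance = 1049.19 − 855.408 = 193.78; SEM = √193.78 = 13.92.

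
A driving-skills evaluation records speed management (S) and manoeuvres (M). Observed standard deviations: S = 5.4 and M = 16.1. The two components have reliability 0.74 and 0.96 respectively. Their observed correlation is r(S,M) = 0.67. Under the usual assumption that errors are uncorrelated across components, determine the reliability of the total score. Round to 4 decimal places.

Var(S+M) = 5.4² + 16.1² + 2·[5.4·16.1·0.67] = 288.37 + 116.5 = 404.87.
Because errors are independent across components, Cov(Tᵢ,Tⱼ) = Cov(Xᵢ,Xⱼ); the off-diagonal part of the true-score variance is the same as above.
True-score variance = [5.4²·0.74 + 16.1²·0.96] + 116.5 = 270.42 + 116.5 = 386.92.
Reliability = 386.92 / 404.87 = 0.9557.

0.9557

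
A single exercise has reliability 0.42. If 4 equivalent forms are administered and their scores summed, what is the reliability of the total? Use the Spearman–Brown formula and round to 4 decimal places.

0.7434

ρ_k = kρ / (1 + (k−1)ρ) = 4·0.42 / (1 + 3·0.42) = 1.680 / 2.260 = 0.7434.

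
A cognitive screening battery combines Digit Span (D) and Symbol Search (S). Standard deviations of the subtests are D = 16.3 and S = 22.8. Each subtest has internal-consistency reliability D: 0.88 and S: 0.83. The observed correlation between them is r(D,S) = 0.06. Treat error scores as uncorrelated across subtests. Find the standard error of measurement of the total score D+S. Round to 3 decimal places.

Var(total) = 785.53 + 44.5968 = 830.127.
True-score variance = 665.274 + 44.5968 = 709.871, so reliability = 0.8551.
Error variance = 830.127 − 709.871 = 120.256; SEM = √120.256 = 10.966.

10.966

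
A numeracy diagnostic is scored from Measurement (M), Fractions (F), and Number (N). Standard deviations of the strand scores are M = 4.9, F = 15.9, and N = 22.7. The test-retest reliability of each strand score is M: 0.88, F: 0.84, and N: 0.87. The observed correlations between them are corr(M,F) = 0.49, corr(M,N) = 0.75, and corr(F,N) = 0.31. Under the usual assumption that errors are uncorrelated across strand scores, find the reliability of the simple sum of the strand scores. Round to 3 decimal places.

0.912

Var(M+F+N) = 4.9² + 15.9² + 22.7² + 2·[4.9·15.9·0.49 + 4.9·22.7·0.75 + 15.9·22.7·0.31] = 792.11 + 466.973 = 1259.08.
With uncorrelated errors the cross-covariances are all true-score covariance, so they carry over unchanged; only the diagonal terms shrink to ρᵢσᵢ².
True-score variance = [4.9²·0.88 + 15.9²·0.84 + 22.7²·0.87] + 466.973 = 681.791 + 466.973 = 1148.76.
Reliability = 1148.76 / 1259.08 = 0.912.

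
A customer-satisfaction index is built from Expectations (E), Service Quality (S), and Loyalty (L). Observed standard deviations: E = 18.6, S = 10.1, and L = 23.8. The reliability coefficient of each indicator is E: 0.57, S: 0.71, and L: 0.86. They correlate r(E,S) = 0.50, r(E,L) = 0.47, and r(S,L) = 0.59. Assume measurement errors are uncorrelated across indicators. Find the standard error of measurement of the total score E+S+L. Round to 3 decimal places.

Var(total) = 1014.41 + 887.628 = 1902.04.
True-score variance = 756.763 + 887.628 = 1644.39, so reliability = 0.8645.
Error variance = 1902.04 − 1644.39 = 257.647; SEM = √257.647 = 16.051.

16.051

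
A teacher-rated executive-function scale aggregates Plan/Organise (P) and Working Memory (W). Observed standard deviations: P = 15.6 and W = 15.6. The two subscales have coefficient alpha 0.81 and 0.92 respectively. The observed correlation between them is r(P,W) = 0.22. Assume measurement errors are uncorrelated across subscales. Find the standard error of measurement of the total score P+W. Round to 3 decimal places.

8.106

Var(total) = 486.72 + 107.078 = 593.798.
True-score variance = 421.013 + 107.078 = 528.091, so reliability = 0.8893.
Error variance = 593.798 − 528.091 = 65.7072; SEM = √65.7072 = 8.106.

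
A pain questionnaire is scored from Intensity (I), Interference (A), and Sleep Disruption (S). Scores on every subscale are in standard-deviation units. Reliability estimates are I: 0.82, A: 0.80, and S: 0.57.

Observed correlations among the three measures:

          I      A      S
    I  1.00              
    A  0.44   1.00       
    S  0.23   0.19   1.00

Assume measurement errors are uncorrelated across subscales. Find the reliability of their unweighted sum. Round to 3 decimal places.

0.828

Var(I+A+S) = 3 + 2·[0.44 + 0.23 + 0.19] = 3 + 1.72 = 4.72.
Under uncorrelated errors the observed covariances equal the true-score covariances, so only the own-variance terms attenuate.
True-score variance = [0.82 + 0.80 + 0.57] + 1.72 = 2.19 + 1.72 = 3.91.
Reliability = 3.91 / 4.72 = 0.828.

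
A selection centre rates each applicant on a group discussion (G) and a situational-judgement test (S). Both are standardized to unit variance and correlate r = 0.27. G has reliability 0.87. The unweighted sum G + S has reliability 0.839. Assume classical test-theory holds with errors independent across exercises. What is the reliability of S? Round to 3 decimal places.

0.721

Var(G+S) = 2 + 2·0.27 = 2.540.
True-score variance = ρ_G + ρ_S + 2·0.27, so 0.839 = (0.87 + ρ_S + 0.54) / 2.540.
ρ_S = 0.839·2.540 − 0.87 − 0.54 = 0.721.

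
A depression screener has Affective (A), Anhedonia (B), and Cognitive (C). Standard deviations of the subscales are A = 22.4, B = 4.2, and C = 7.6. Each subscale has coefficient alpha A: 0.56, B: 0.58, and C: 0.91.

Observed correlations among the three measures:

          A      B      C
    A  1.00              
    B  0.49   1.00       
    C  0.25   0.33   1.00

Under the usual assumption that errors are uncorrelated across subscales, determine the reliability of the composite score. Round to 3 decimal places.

Var(A+B+C) = 22.4² + 4.2² + 7.6² + 2·[22.4·4.2·0.49 + 22.4·7.6·0.25 + 4.2·7.6·0.33] = 577.16 + 198.386 = 775.546.
Because errors are independent across components, Cov(Tᵢ,Tⱼ) = Cov(Xᵢ,Xⱼ); the off-diagonal part of the true-score variance is the same as above.
True-score variance = [22.4²·0.56 + 4.2²·0.58 + 7.6²·0.91] + 198.386 = 343.778 + 198.386 = 542.164.
Reliability = 542.164 / 775.546 = 0.699.

0.699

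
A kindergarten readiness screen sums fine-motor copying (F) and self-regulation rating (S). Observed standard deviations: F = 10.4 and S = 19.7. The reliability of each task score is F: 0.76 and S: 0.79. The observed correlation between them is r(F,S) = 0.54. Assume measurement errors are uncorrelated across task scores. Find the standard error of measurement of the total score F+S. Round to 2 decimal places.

Var(total) = 496.25 + 221.27 = 717.52.
True-score variance = 388.793 + 221.27 = 610.063, so reliability = 0.8502.
Error variance = 717.52 − 610.063 = 107.457; SEM = √107.457 = 10.37.

10.37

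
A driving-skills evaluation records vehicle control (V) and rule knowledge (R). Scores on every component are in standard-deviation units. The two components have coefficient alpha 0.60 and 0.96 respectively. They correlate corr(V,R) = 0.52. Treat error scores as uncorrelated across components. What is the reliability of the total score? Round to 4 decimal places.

Var(V+R) = 2 + 2·[0.52] = 2 + 1.04 = 3.04.
With uncorrelated errors the cross-covariances are all true-score covariance, so they carry over unchanged; only the diagonal terms shrink to ρᵢσᵢ².
True-score variance = [0.60 + 0.96] + 1.04 = 1.56 + 1.04 = 2.6.
Reliability = 2.6 / 3.04 = 0.8553.

0.8553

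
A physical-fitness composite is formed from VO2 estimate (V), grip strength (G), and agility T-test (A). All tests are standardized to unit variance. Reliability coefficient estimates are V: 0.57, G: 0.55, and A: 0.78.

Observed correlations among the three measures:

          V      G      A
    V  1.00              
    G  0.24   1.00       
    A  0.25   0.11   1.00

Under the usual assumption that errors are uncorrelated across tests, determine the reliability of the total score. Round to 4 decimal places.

Var(V+G+A) = 3 + 2·[0.24 + 0.25 + 0.11] = 3 + 1.2 = 4.2.
With uncorrelated errors the cross-covariances are all true-score covariance, so they carry over unchanged; only the diagonal terms shrink to ρᵢσᵢ².
True-score variance = [0.57 + 0.55 + 0.78] + 1.2 = 1.9 + 1.2 = 3.1.
Reliability = 3.1 / 4.2 = 0.7381.

0.7381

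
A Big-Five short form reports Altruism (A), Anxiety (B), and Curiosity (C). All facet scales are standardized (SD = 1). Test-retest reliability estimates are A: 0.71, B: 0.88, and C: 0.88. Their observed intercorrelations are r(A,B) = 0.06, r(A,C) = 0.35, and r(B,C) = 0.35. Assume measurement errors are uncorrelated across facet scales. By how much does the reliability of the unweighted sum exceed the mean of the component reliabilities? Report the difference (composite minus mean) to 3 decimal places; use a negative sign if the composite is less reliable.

0.059

Var(sum) = 3 + 1.52 = 4.52; true-score variance = 2.47 + 1.52 = 3.99; composite reliability = 0.8827.
Mean component reliability = 0.8233.
Difference = 0.8827 − 0.8233 = 0.059.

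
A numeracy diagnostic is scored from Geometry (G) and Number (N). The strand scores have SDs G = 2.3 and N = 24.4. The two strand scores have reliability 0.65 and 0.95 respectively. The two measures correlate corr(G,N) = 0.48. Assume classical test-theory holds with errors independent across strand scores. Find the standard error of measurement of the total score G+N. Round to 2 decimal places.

Var(total) = 600.65 + 53.8752 = 654.525.
True-score variance = 569.03 + 53.8752 = 622.906, so reliability = 0.9517.
Error variance = 654.525 − 622.906 = 31.6195; SEM = √31.6195 = 5.62.

5.62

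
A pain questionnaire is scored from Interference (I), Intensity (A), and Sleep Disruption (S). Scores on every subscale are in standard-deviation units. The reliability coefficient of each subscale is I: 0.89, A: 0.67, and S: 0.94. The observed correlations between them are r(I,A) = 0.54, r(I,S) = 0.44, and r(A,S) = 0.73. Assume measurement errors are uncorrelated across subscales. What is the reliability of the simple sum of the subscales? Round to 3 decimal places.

0.922

Var(I+A+S) = 3 + 2·[0.54 + 0.44 + 0.73] = 3 + 3.42 = 6.42.
Because errors are independent across components, Cov(Tᵢ,Tⱼ) = Cov(Xᵢ,Xⱼ); the off-diagonal part of the true-score variance is the same as above.
True-score variance = [0.89 + 0.67 + 0.94] + 3.42 = 2.5 + 3.42 = 5.92.
Reliability = 5.92 / 6.42 = 0.922.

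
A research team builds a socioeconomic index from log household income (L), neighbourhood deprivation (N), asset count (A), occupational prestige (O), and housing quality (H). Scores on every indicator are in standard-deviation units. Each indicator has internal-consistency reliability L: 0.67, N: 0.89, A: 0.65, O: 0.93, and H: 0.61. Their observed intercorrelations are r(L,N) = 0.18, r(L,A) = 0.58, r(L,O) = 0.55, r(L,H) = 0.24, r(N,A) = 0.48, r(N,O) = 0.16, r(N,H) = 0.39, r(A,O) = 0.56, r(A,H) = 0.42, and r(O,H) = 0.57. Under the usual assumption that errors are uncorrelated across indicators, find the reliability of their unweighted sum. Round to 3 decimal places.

0.906

Var(L+N+A+O+H) = 5 + 2·[0.18 + 0.58 + 0.55 + 0.24 + 0.48 + 0.16 + 0.39 + 0.56 + 0.42 + 0.57] = 5 + 8.26 = 13.26.
Because errors are independent across components, Cov(Tᵢ,Tⱼ) = Cov(Xᵢ,Xⱼ); the off-diagonal part of the true-score variance is the same as above.
True-score variance = [0.67 + 0.89 + 0.65 + 0.93 + 0.61] + 8.26 = 3.75 + 8.26 = 12.01.
Reliability = 12.01 / 13.26 = 0.906.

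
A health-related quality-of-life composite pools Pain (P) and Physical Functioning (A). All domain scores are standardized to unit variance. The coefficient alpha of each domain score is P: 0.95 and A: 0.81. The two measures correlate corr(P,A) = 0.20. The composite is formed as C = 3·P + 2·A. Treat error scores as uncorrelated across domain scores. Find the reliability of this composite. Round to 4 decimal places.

Var(C) = 3² + 2² + 2·[6·0.20] = 13 + 2.4 = 15.4.
Under uncorrelated errors the observed covariances equal the true-score covariances, so only the own-variance terms attenuate.
True-score variance = [3²·0.95 + 2²·0.81] + 2.4 = 11.79 + 2.4 = 14.19.
Reliability = 14.19 / 15.4 = 0.9214.

0.9214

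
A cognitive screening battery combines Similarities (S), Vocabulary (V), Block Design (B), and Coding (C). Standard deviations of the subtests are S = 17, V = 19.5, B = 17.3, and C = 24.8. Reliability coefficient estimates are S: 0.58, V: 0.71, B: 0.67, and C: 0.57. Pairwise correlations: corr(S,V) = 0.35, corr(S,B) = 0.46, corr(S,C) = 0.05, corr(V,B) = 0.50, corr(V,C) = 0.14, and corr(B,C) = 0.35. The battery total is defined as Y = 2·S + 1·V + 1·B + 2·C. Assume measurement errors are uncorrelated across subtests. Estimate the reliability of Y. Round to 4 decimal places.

Var(Y) = 2²·17² + 19.5² + 17.3² + 2²·24.8² + 2·[2·17·19.5·0.35 + 2·17·17.3·0.46 + 4·17·24.8·0.05 + 19.5·17.3·0.50 + 2·19.5·24.8·0.14 + 2·17.3·24.8·0.35] = 4295.7 + 2382.71 = 6678.41.
With uncorrelated errors the cross-covariances are all true-score covariance, so they carry over unchanged; only the diagonal terms shrink to ρᵢσᵢ².
True-score variance = [2²·17²·0.58 + 19.5²·0.71 + 17.3²·0.67 + 2²·24.8²·0.57] + 2382.71 = 2543.27 + 2382.71 = 4925.98.
Reliability = 4925.98 / 6678.41 = 0.7376.

0.7376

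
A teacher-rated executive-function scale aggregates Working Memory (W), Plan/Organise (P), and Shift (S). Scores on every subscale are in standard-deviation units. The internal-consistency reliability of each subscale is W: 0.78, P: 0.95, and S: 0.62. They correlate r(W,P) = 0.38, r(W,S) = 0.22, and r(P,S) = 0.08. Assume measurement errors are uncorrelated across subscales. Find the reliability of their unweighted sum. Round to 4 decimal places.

0.8509

Var(W+P+S) = 3 + 2·[0.38 + 0.22 + 0.08] = 3 + 1.36 = 4.36.
Because errors are independent across components, Cov(Tᵢ,Tⱼ) = Cov(Xᵢ,Xⱼ); the off-diagonal part of the true-score variance is the same as above.
True-score variance = [0.78 + 0.95 + 0.62] + 1.36 = 2.35 + 1.36 = 3.71.
Reliability = 3.71 / 4.36 = 0.8509.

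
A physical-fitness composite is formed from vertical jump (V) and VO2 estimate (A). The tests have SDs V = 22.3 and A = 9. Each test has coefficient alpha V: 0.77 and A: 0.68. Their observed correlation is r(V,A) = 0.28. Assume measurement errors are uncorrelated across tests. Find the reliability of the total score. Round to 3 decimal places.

Var(V+A) = 22.3² + 9² + 2·[22.3·9·0.28] = 578.29 + 112.392 = 690.682.
Under uncorrelated errors the observed covariances equal the true-score covariances, so only the own-variance terms attenuate.
True-score variance = [22.3²·0.77 + 9²·0.68] + 112.392 = 437.993 + 112.392 = 550.385.
Reliability = 550.385 / 690.682 = 0.797.

0.797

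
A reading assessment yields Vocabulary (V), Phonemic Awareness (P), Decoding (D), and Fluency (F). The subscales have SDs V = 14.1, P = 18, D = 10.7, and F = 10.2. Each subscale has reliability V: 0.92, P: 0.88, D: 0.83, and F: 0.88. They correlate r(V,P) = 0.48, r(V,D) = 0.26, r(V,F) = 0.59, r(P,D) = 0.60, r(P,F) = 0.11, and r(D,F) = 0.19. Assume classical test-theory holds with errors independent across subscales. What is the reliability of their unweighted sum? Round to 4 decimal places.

Var(V+P+D+F) = 14.1² + 18² + 10.7² + 10.2² + 2·[14.1·18·0.48 + 14.1·10.7·0.26 + 14.1·10.2·0.59 + 18·10.7·0.60 + 18·10.2·0.11 + 10.7·10.2·0.19] = 741.34 + 804.793 = 1546.13.
With uncorrelated errors the cross-covariances are all true-score covariance, so they carry over unchanged; only the diagonal terms shrink to ρᵢσᵢ².
True-score variance = [14.1²·0.92 + 18²·0.88 + 10.7²·0.83 + 10.2²·0.88] + 804.793 = 654.607 + 804.793 = 1459.4.
Reliability = 1459.4 / 1546.13 = 0.9439.

0.9439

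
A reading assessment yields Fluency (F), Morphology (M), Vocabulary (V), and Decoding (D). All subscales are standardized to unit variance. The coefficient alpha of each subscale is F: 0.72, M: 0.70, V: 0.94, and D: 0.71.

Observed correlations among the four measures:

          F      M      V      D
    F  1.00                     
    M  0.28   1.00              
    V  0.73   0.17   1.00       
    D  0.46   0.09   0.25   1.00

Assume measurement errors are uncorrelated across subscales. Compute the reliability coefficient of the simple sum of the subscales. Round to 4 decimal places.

0.8832

Var(F+M+V+D) = 4 + 2·[0.28 + 0.73 + 0.46 + 0.17 + 0.09 + 0.25] = 4 + 3.96 = 7.96.
Under uncorrelated errors the observed covariances equal the true-score covariances, so only the own-variance terms attenuate.
True-score variance = [0.72 + 0.70 + 0.94 + 0.71] + 3.96 = 3.07 + 3.96 = 7.03.
Reliability = 7.03 / 7.96 = 0.8832.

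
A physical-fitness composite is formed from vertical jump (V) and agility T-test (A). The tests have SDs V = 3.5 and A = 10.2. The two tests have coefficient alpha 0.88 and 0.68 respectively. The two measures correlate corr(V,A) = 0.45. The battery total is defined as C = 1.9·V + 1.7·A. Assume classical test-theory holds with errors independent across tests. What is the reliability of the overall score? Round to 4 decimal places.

Var(C) = 1.9²·3.5² + 1.7²·10.2² + 2·[3.23·3.5·10.2·0.45] = 344.898 + 103.78 = 448.678.
Under uncorrelated errors the observed covariances equal the true-score covariances, so only the own-variance terms attenuate.
True-score variance = [1.9²·3.5²·0.88 + 1.7²·10.2²·0.68] + 103.78 = 243.375 + 103.78 = 347.155.
Reliability = 347.155 / 448.678 = 0.7737.

0.7737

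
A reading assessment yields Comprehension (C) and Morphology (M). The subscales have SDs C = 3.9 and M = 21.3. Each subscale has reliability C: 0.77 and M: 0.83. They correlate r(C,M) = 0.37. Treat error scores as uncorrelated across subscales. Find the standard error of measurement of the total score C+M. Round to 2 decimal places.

Var(total) = 468.9 + 61.4718 = 530.372.
True-score variance = 388.274 + 61.4718 = 449.746, so reliability = 0.8480.
Error variance = 530.372 − 449.746 = 80.6256; SEM = √80.6256 = 8.98.

8.98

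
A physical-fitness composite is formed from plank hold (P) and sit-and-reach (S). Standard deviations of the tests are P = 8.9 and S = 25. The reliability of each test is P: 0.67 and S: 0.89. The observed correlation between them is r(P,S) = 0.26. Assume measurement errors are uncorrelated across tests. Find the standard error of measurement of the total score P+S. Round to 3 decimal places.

Var(total) = 704.21 + 115.7 = 819.91.
True-score variance = 609.321 + 115.7 = 725.021, so reliability = 0.8843.
Error variance = 819.91 − 725.021 = 94.8893; SEM = √94.8893 = 9.741.

9.741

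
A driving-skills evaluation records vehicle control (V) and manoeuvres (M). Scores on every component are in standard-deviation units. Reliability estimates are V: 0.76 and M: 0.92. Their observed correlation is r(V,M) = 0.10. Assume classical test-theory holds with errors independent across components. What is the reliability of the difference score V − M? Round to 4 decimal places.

Var(V−M) = 1 + 1 − 2·0.10 = 2 − 0.2 = 1.8.
With uncorrelated errors the cross-covariances are all true-score covariance, so they carry over unchanged; only the diagonal terms shrink to ρᵢσᵢ².
True-score variance = [0.76 + 0.92] − 0.2 = 1.68 − 0.2 = 1.48.
Reliability = 1.48 / 1.8 = 0.8222.

0.8222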